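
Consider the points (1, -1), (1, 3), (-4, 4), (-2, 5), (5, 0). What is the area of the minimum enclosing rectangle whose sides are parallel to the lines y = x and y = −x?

32.5

In coordinates u = x + y, v = x − y the rectangle is axis-aligned; the map (x,y)→(u,v) scales areas by 2.
u-values: 0, 4, 0, 3, 5; range = 5 − 0 = 5.
v-values: 2, -2, -8, -7, 5; range = 5 − (-8) = 13.
Area = (5 × 13) / 2 = 32.5.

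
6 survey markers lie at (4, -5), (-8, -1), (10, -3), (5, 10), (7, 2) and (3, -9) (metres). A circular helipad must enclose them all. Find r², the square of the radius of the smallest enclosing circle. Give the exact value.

A smallest enclosing disk is always determined by at most three of the input points on its boundary.
The minimum enclosing circle is determined by three boundary points: (-8, -1), (5, 10), (3, -9).
Their circumcentre is (151/90, 67/90) with r² = 78329/810.
The farthest remaining point (10, -3) is at distance² 67457/810 ≤ 78329/810.

78329/810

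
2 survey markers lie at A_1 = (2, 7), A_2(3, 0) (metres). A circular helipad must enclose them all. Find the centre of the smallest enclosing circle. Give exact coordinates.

The smallest circle enclosing two points has them as diameter endpoints.
Centre = midpoint = (2.5, 3.5); r² = |A_1A_2|²/4 = 50/4 = 12.5.
Centre = (2.5, 3.5).

(2.5, 3.5)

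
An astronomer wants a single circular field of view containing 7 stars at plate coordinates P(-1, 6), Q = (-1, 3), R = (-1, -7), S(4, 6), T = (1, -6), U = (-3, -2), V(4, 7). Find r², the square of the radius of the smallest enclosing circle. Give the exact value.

The farthest pair is R–V with squared distance 221. The circle on this segment as diameter has centre (1.5, 0) and r² = 221/4 = 55.25.
Check P: distance² to centre = 42.25 ≤ 55.25, so it lies inside.
All remaining points lie in this disk, and no smaller disk contains both endpoints, so this is the minimum enclosing circle.

55.25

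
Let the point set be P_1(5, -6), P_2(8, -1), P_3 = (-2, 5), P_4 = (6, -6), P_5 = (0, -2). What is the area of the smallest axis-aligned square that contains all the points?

121

The bounding box has width 10 and height 11.
An axis-aligned square enclosing the set must have side ≥ max(width, height).
So the minimum side is max(10, 11) = 11.
Area = 11² = 121.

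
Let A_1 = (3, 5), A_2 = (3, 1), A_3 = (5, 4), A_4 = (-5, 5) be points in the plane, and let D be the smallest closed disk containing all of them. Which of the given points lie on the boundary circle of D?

A_3, A_4

The farthest pair is A_3–A_4 with squared distance 101. The circle on this segment as diameter has centre (0, 4.5) and r² = 101/4 = 25.25.
Check A_1: distance² to centre = 9.25 ≤ 25.25, so it lies inside.
All remaining points lie in this disk, and no smaller disk contains both endpoints, so this is the minimum enclosing circle.
The points at distance exactly r from the centre are A_3, A_4 — 2 points.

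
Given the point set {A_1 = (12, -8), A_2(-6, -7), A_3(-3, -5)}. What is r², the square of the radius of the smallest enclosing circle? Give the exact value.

Side lengths²: A_1A_2² = 325, A_1A_3² = 234, A_2A_3² = 13.
Since A_1A_2² = 325 ≥ 234 + 13 = 247, the angle opposite A_1A_2 is not acute, so the smallest enclosing circle has A_1A_2 as diameter.
Centre = midpoint of A_1A_2 = (3, -7.5), r² = 325/4 = 81.25.

81.25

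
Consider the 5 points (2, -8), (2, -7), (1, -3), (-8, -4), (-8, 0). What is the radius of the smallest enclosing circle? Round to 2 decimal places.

6.40

The farthest pair is (2, -8)–(-8, 0) with squared distance 164. The circle on this segment as diameter has centre (-3, -4) and r² = 164/4 = 41.
Check (2, -7): distance² to centre = 34 ≤ 41, so it lies inside.
All remaining points lie in this disk, and no smaller disk contains both endpoints, so this is the minimum enclosing circle.
r = √41 ≈ 6.40.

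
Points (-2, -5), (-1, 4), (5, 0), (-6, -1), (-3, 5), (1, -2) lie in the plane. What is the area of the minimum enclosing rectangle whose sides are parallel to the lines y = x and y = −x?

In coordinates u = x + y, v = x − y the rectangle is axis-aligned; the map (x,y)→(u,v) scales areas by 2.
u-values: -7, 3, 5, -7, 2, -1; range = 5 − (-7) = 12.
v-values: 3, -5, 5, -5, -8, 3; range = 5 − (-8) = 13.
Area = (12 × 13) / 2 = 78.

78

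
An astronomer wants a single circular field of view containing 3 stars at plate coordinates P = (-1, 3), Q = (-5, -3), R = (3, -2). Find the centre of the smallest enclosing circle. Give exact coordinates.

Side lengths²: PQ² = 52, PR² = 41, QR² = 65.
Since QR² = 65 < 52 + 41 = 93, the triangle is acute, so the smallest enclosing circle is the circumcircle.
Circumcentre = (-51/44, -27/22), r² = 34645/1936.
Centre = (-51/44, -27/22).

(-51/44, -27/22)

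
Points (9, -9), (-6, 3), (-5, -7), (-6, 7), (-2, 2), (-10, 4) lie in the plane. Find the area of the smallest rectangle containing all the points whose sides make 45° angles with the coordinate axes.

208

In coordinates u = x + y, v = x − y the rectangle is axis-aligned; the map (x,y)→(u,v) scales areas by 2.
u-values: 0, -3, -12, 1, 0, -6; range = 1 − (-12) = 13.
v-values: 18, -9, 2, -13, -4, -14; range = 18 − (-14) = 32.
Area = (13 × 32) / 2 = 208.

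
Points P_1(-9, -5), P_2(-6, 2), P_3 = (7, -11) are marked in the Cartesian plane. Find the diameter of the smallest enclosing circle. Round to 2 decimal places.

Side lengths²: P_1P_2² = 58, P_1P_3² = 292, P_2P_3² = 338.
Since P_2P_3² = 338 < 292 + 58 = 350, the triangle is acute, so the smallest enclosing circle is the circumcircle.
Circumcentre = (0.2, -4.8), r² = 84.68.
Diameter = 2r = 2√(84.68) ≈ 18.40.

18.40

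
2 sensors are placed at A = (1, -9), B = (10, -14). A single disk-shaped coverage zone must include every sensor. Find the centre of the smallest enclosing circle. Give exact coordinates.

(5.5, -11.5)

The smallest circle enclosing two points has them as diameter endpoints.
Centre = midpoint = (5.5, -11.5); r² = |AB|²/4 = 106/4 = 26.5.
Centre = (5.5, -11.5).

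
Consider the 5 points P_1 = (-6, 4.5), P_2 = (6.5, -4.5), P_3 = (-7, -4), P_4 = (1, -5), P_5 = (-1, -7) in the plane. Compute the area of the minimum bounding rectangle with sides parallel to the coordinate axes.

155.25

x ranges over [-7, 6.5], width 13.5.
y ranges over [-7, 4.5], height 11.5.
Area = 13.5 × 11.5 = 155.25.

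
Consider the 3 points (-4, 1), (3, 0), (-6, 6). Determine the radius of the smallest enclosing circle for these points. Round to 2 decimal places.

5.41

Call the three points A, B, C in the order given.
Side lengths²: AB² = 50, AC² = 29, BC² = 117.
Since BC² = 117 ≥ 50 + 29 = 79, the angle opposite BC is not acute, so the smallest enclosing circle has BC as diameter.
Centre = midpoint of BC = (-1.5, 3), r² = 117/4 = 29.25.
r = √(29.25) ≈ 5.41.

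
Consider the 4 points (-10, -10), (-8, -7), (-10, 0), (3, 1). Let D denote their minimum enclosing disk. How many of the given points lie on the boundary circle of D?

By Welzl's lemma the MEC is supported by two points (diametrically opposite) or three points (on a circumcircle).
The farthest pair is (-10, -10)–(3, 1) with squared distance 290. The circle on this segment as diameter has centre (-3.5, -4.5) and r² = 290/4 = 72.5.
Check (-8, -7): distance² to centre = 26.5 ≤ 72.5, so it lies inside.
All remaining points lie in this disk, and no smaller disk contains both endpoints, so this is the minimum enclosing circle.
The points at distance exactly r from the centre are (-10, -10), (3, 1) — 2 points.

2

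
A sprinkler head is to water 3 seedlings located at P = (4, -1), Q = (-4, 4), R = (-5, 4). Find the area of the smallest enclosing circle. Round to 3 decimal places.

Side lengths²: PQ² = 89, PR² = 106, QR² = 1.
Since PR² = 106 ≥ 89 + 1 = 90, the angle opposite PR is not acute, so the smallest enclosing circle has PR as diameter.
Centre = midpoint of PR = (-0.5, 1.5), r² = 106/4 = 26.5.
Area = π·r² = π·26.5 ≈ 83.252.

83.252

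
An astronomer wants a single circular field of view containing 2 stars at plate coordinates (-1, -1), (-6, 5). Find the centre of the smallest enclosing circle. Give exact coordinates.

The smallest circle enclosing two points has them as diameter endpoints.
Centre = midpoint = (-3.5, 2); r² = |(-1, -1)−(-6, 5)|²/4 = 61/4 = 15.25.
Centre = (-3.5, 2).

(-3.5, 2)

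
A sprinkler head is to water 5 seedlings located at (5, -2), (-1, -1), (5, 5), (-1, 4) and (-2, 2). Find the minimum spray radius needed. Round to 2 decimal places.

The minimum enclosing circle is determined by three boundary points: (5, -2), (5, 5), (-2, 2).
Their circumcentre is (33/14, 1.5) with r² = 1885/98.
The farthest remaining point (-1, -1) is at distance² 1717/98 ≤ 1885/98.
r = √(1885/98) ≈ 4.39.

4.39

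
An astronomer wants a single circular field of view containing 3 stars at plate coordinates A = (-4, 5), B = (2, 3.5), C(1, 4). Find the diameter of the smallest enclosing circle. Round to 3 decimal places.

6.185

Side lengths²: AB² = 38.25, AC² = 26, BC² = 1.25.
Since AB² = 38.25 ≥ 26 + 1.25 = 27.25, the angle opposite AB is not acute, so the smallest enclosing circle has AB as diameter.
Centre = midpoint of AB = (-1, 4.25), r² = 38.25/4 = 9.5625.
Diameter = 2r = 2√(9.5625) ≈ 6.185.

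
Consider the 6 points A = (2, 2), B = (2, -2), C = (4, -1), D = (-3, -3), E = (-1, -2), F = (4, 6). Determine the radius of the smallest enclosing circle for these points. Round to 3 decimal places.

The minimum enclosing circle of a finite set is fixed by two of the points (as a diameter) or three (as a circumcircle).
The farthest pair is D–F with squared distance 130. The circle on this segment as diameter has centre (0.5, 1.5) and r² = 130/4 = 32.5.
Check A: distance² to centre = 2.5 ≤ 32.5, so it lies inside.
All remaining points lie in this disk, and no smaller disk contains both endpoints, so this is the minimum enclosing circle.
r = √(32.5) ≈ 5.701.

5.701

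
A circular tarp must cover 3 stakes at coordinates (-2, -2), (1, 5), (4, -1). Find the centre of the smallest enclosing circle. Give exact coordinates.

Call the three points A, B, C in the order given.
Side lengths²: AB² = 58, AC² = 37, BC² = 45.
Since AB² = 58 < 45 + 37 = 82, the triangle is acute, so the smallest enclosing circle is the circumcircle.
Circumcentre = (15/26, 27/26), r² = 5365/338.
Centre = (15/26, 27/26).

(15/26, 27/26)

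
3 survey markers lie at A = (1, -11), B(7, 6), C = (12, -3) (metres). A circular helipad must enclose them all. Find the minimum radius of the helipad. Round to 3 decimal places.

Side lengths²: AB² = 325, AC² = 185, BC² = 106.
Since AB² = 325 ≥ 185 + 106 = 291, the angle opposite AB is not acute, so the smallest enclosing circle has AB as diameter.
Centre = midpoint of AB = (4, -2.5), r² = 325/4 = 81.25.
r = √(81.25) ≈ 9.014.

9.014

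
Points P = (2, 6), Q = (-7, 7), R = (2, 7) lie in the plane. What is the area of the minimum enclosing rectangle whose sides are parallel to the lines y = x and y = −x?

In coordinates u = x + y, v = x − y the rectangle is axis-aligned; the map (x,y)→(u,v) scales areas by 2.
u-values: 8, 0, 9; range = 9 − 0 = 9.
v-values: -4, -14, -5; range = -4 − (-14) = 10.
Area = (9 × 10) / 2 = 45.

45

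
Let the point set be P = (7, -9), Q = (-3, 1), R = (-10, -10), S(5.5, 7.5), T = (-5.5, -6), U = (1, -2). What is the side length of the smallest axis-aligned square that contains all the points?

17.5

The bounding box has width 17 and height 17.5.
An axis-aligned square enclosing the set must have side ≥ max(width, height).
So the minimum side is max(17, 17.5) = 17.5.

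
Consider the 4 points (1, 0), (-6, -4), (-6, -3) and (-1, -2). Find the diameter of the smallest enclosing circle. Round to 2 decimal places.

8.06

The farthest pair is (1, 0)–(-6, -4) with squared distance 65. The circle on this segment as diameter has centre (-2.5, -2) and r² = 65/4 = 16.25.
Check (-6, -3): distance² to centre = 13.25 ≤ 16.25, so it lies inside.
All remaining points lie in this disk, and no smaller disk contains both endpoints, so this is the minimum enclosing circle.
Diameter = 2r = 2√(16.25) ≈ 8.06.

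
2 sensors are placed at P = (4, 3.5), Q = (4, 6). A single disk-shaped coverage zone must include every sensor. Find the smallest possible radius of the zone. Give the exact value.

The smallest circle enclosing two points has them as diameter endpoints.
Centre = midpoint = (4, 4.75); r² = |PQ|²/4 = 6.25/4 = 1.5625.
r = √(1.5625) = 1.25.

1.25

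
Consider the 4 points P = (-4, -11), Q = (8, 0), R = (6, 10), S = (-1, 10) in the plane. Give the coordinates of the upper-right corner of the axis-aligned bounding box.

(8, 10)

x-range [-4, 8], y-range [-11, 10].
The upper-right corner is (8, 10).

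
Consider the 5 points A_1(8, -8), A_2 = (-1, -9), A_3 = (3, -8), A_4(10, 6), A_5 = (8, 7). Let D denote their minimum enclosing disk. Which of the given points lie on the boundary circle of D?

A_2, A_4

The minimum enclosing circle of a finite set is fixed by two of the points (as a diameter) or three (as a circumcircle).
The farthest pair is A_2–A_4 with squared distance 346. The circle on this segment as diameter has centre (4.5, -1.5) and r² = 346/4 = 86.5.
Check A_1: distance² to centre = 54.5 ≤ 86.5, so it lies inside.
All remaining points lie in this disk, and no smaller disk contains both endpoints, so this is the minimum enclosing circle.
The points at distance exactly r from the centre are A_2, A_4 — 2 points.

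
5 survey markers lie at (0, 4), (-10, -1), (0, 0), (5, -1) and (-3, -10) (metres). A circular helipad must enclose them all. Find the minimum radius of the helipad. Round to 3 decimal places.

The minimum enclosing circle of a finite set is fixed by two of the points (as a diameter) or three (as a circumcircle).
The minimum enclosing circle is determined by three boundary points: (-10, -1), (5, -1), (-3, -10).
Their circumcentre is (-2.5, -43/18) with r² = 9425/162.
The farthest remaining point (0, 4) is at distance² 7625/162 ≤ 9425/162.
r = √(9425/162) ≈ 7.628.

7.628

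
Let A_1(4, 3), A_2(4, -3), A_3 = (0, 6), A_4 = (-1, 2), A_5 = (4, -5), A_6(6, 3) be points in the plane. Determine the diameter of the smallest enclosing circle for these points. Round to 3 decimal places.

11.705

By Welzl's lemma the MEC is supported by two points (diametrically opposite) or three points (on a circumcircle).
The farthest pair is A_3–A_5 with squared distance 137. The circle on this segment as diameter has centre (2, 0.5) and r² = 137/4 = 34.25.
Check A_1: distance² to centre = 10.25 ≤ 34.25, so it lies inside.
All remaining points lie in this disk, and no smaller disk contains both endpoints, so this is the minimum enclosing circle.
Diameter = 2r = 2√(34.25) ≈ 11.705.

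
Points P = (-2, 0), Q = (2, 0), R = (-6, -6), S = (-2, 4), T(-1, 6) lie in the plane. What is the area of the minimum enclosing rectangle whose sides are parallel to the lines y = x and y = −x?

76.5

In coordinates u = x + y, v = x − y the rectangle is axis-aligned; the map (x,y)→(u,v) scales areas by 2.
u-values: -2, 2, -12, 2, 5; range = 5 − (-12) = 17.
v-values: -2, 2, 0, -6, -7; range = 2 − (-7) = 9.
Area = (17 × 9) / 2 = 76.5.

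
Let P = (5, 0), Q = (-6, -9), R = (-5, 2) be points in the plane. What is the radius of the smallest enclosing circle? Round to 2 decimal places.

Side lengths²: PQ² = 202, PR² = 104, QR² = 122.
Since PQ² = 202 < 122 + 104 = 226, the triangle is acute, so the smallest enclosing circle is the circumcircle.
Circumcentre = (-55/56, -219/56), r² = 80093/1568.
r = √(80093/1568) ≈ 7.15.

7.15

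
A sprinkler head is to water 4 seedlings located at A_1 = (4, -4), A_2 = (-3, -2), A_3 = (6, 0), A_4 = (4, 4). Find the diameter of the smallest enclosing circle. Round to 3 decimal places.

9.588

The minimum enclosing circle is determined by three boundary points: A_1, A_2, A_4.
Their circumcentre is (19/14, 0) with r² = 4505/196.
The farthest remaining point A_3 is at distance² 4225/196 ≤ 4505/196.
Diameter = 2r = 2√(4505/196) ≈ 9.588.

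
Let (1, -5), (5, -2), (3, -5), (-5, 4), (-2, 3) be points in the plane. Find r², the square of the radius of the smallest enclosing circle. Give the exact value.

By Welzl's lemma the MEC is supported by two points (diametrically opposite) or three points (on a circumcircle).
The minimum enclosing circle is determined by three boundary points: (5, -2), (3, -5), (-5, 4).
Their circumcentre is (-11/14, -13/42) with r² = 32045/882.
The farthest remaining point (1, -5) is at distance² 22217/882 ≤ 32045/882.

32045/882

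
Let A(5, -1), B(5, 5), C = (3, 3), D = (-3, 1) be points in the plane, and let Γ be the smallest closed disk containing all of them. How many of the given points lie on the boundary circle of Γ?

The minimum enclosing circle of a finite set is fixed by two of the points (as a diameter) or three (as a circumcircle).
The minimum enclosing circle is determined by three boundary points: A, B, D.
Their circumcentre is (1.5, 2) with r² = 21.25.
The farthest remaining point C is at distance² 3.25 ≤ 21.25.
The points at distance exactly r from the centre are A, B, D — 3 points.

3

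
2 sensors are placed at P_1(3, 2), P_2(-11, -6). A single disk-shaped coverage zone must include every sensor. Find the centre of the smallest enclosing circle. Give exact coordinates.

The smallest circle enclosing two points has them as diameter endpoints.
Centre = midpoint = (-4, -2); r² = |P_1P_2|²/4 = 260/4 = 65.
Centre = (-4, -2).

(-4, -2)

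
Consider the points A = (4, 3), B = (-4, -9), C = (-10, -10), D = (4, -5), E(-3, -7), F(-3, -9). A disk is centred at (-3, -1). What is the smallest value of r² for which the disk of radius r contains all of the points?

The required radius is the distance from (-3, -1) to the farthest point.
Squared distances: 65, 65, 130, 65, 36, 64.
Maximum is 130, attained at C.

130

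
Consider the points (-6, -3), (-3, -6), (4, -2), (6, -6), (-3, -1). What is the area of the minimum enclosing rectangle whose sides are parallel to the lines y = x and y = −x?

In coordinates u = x + y, v = x − y the rectangle is axis-aligned; the map (x,y)→(u,v) scales areas by 2.
u-values: -9, -9, 2, 0, -4; range = 2 − (-9) = 11.
v-values: -3, 3, 6, 12, -2; range = 12 − (-3) = 15.
Area = (11 × 15) / 2 = 82.5.

82.5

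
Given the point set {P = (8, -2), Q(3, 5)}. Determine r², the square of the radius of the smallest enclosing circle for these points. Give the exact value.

The smallest circle enclosing two points has them as diameter endpoints.
Centre = midpoint = (5.5, 1.5); r² = |PQ|²/4 = 74/4 = 18.5.

18.5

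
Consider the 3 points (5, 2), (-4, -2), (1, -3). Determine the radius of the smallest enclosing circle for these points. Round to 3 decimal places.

4.924

Call the three points A, B, C in the order given.
Side lengths²: AB² = 97, AC² = 41, BC² = 26.
Since AB² = 97 ≥ 41 + 26 = 67, the angle opposite AB is not acute, so the smallest enclosing circle has AB as diameter.
Centre = midpoint of AB = (0.5, 0), r² = 97/4 = 24.25.
r = √(24.25) ≈ 4.924.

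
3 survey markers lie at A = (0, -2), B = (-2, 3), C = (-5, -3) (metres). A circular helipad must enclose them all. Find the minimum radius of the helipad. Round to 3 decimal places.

Side lengths²: AB² = 29, AC² = 26, BC² = 45.
Since BC² = 45 < 29 + 26 = 55, the triangle is acute, so the smallest enclosing circle is the circumcircle.
Circumcentre = (-53/18, -5/18), r² = 1885/162.
r = √(1885/162) ≈ 3.411.

3.411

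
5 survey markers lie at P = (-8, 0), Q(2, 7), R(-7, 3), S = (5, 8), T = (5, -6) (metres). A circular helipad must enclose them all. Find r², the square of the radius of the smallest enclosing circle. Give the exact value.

By Welzl's lemma the MEC is supported by two points (diametrically opposite) or three points (on a circumcircle).
The minimum enclosing circle is determined by three boundary points: P, S, T.
Their circumcentre is (9/26, 1) with r² = 47765/676.
The farthest remaining point R is at distance² 39185/676 ≤ 47765/676.

47765/676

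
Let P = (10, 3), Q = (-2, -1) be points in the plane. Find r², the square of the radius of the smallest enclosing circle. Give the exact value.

40

The smallest circle enclosing two points has them as diameter endpoints.
Centre = midpoint = (4, 1); r² = |PQ|²/4 = 160/4 = 40.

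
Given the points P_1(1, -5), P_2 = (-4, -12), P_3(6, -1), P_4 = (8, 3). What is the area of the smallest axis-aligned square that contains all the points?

225

The bounding box has width 12 and height 15.
An axis-aligned square enclosing the set must have side ≥ max(width, height).
So the minimum side is max(12, 15) = 15.
Area = 15² = 225.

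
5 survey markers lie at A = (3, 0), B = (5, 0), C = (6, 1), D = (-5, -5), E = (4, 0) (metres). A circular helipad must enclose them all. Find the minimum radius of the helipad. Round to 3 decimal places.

6.265

By Welzl's lemma the MEC is supported by two points (diametrically opposite) or three points (on a circumcircle).
The farthest pair is C–D with squared distance 157. The circle on this segment as diameter has centre (0.5, -2) and r² = 157/4 = 39.25.
Check A: distance² to centre = 10.25 ≤ 39.25, so it lies inside.
All remaining points lie in this disk, and no smaller disk contains both endpoints, so this is the minimum enclosing circle.
r = √(39.25) ≈ 6.265.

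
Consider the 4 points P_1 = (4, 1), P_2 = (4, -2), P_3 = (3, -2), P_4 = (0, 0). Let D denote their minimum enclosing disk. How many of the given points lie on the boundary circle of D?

3

By Welzl's lemma the MEC is supported by two points (diametrically opposite) or three points (on a circumcircle).
The minimum enclosing circle is determined by three boundary points: P_1, P_2, P_4.
Their circumcentre is (2.25, -0.5) with r² = 5.3125.
The farthest remaining point P_3 is at distance² 2.8125 ≤ 5.3125.
The points at distance exactly r from the centre are P_1, P_2, P_4 — 3 points.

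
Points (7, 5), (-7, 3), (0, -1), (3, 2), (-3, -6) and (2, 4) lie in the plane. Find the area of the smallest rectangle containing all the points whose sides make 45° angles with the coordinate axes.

136.5

In coordinates u = x + y, v = x − y the rectangle is axis-aligned; the map (x,y)→(u,v) scales areas by 2.
u-values: 12, -4, -1, 5, -9, 6; range = 12 − (-9) = 21.
v-values: 2, -10, 1, 1, 3, -2; range = 3 − (-10) = 13.
Area = (21 × 13) / 2 = 136.5.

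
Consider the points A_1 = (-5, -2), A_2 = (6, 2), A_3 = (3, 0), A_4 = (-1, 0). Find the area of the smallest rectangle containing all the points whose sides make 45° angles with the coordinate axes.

52.5

In coordinates u = x + y, v = x − y the rectangle is axis-aligned; the map (x,y)→(u,v) scales areas by 2.
u-values: -7, 8, 3, -1; range = 8 − (-7) = 15.
v-values: -3, 4, 3, -1; range = 4 − (-3) = 7.
Area = (15 × 7) / 2 = 52.5.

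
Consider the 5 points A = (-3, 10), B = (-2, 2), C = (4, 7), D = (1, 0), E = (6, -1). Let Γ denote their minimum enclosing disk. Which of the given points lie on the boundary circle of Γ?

The farthest pair is A–E with squared distance 202. The circle on this segment as diameter has centre (1.5, 4.5) and r² = 202/4 = 50.5.
Check B: distance² to centre = 18.5 ≤ 50.5, so it lies inside.
All remaining points lie in this disk, and no smaller disk contains both endpoints, so this is the minimum enclosing circle.
The points at distance exactly r from the centre are A, E — 2 points.

A, E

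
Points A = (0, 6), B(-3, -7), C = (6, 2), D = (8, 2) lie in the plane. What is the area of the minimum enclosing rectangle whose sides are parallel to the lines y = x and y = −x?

120

In coordinates u = x + y, v = x − y the rectangle is axis-aligned; the map (x,y)→(u,v) scales areas by 2.
u-values: 6, -10, 8, 10; range = 10 − (-10) = 20.
v-values: -6, 4, 4, 6; range = 6 − (-6) = 12.
Area = (20 × 12) / 2 = 120.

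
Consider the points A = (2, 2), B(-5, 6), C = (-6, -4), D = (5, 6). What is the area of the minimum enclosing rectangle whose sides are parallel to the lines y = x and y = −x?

In coordinates u = x + y, v = x − y the rectangle is axis-aligned; the map (x,y)→(u,v) scales areas by 2.
u-values: 4, 1, -10, 11; range = 11 − (-10) = 21.
v-values: 0, -11, -2, -1; range = 0 − (-11) = 11.
Area = (21 × 11) / 2 = 115.5.

115.5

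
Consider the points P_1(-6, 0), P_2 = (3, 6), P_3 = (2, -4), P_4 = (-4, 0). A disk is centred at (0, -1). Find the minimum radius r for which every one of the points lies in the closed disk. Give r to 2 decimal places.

7.62

The required radius is the distance from (0, -1) to the farthest point.
Squared distances: 37, 58, 13, 17.
Maximum is 58, attained at P_2.
r = √58 ≈ 7.62.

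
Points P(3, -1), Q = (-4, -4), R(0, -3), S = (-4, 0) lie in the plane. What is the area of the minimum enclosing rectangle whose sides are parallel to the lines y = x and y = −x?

In coordinates u = x + y, v = x − y the rectangle is axis-aligned; the map (x,y)→(u,v) scales areas by 2.
u-values: 2, -8, -3, -4; range = 2 − (-8) = 10.
v-values: 4, 0, 3, -4; range = 4 − (-4) = 8.
Area = (10 × 8) / 2 = 40.

40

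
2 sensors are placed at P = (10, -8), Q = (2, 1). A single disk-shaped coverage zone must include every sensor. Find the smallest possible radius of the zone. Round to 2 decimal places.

The smallest circle enclosing two points has them as diameter endpoints.
Centre = midpoint = (6, -3.5); r² = |PQ|²/4 = 145/4 = 36.25.
r = √(36.25) ≈ 6.02.

6.02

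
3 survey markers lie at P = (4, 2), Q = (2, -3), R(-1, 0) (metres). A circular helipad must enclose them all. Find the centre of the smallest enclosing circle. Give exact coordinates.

(27/14, -1/14)

Side lengths²: PQ² = 29, PR² = 29, QR² = 18.
Since PR² = 29 < 29 + 18 = 47, the triangle is acute, so the smallest enclosing circle is the circumcircle.
Circumcentre = (27/14, -1/14), r² = 841/98.
Centre = (27/14, -1/14).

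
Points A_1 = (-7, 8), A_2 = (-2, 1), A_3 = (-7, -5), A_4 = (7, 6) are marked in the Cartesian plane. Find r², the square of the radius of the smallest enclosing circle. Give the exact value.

The minimum enclosing circle of a finite set is fixed by two of the points (as a diameter) or three (as a circumcircle).
The minimum enclosing circle is determined by three boundary points: A_1, A_3, A_4.
Their circumcentre is (-11/14, 1.5) with r² = 7925/98.
The farthest remaining point A_2 is at distance² 169/98 ≤ 7925/98.

7925/98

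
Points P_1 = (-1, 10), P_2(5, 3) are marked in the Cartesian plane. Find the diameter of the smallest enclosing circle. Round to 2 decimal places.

9.22

The smallest circle enclosing two points has them as diameter endpoints.
Centre = midpoint = (2, 6.5); r² = |P_1P_2|²/4 = 85/4 = 21.25.
Diameter = 2r = 2√(21.25) ≈ 9.22.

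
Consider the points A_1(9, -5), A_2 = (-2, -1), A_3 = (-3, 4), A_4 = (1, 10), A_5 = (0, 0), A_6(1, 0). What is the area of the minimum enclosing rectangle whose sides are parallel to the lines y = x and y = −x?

In coordinates u = x + y, v = x − y the rectangle is axis-aligned; the map (x,y)→(u,v) scales areas by 2.
u-values: 4, -3, 1, 11, 0, 1; range = 11 − (-3) = 14.
v-values: 14, -1, -7, -9, 0, 1; range = 14 − (-9) = 23.
Area = (14 × 23) / 2 = 161.

161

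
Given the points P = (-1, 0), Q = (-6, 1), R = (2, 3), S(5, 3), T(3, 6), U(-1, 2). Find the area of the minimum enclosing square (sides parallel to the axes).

The bounding box has width 11 and height 6.
An axis-aligned square enclosing the set must have side ≥ max(width, height).
So the minimum side is max(11, 6) = 11.
Area = 11² = 121.

121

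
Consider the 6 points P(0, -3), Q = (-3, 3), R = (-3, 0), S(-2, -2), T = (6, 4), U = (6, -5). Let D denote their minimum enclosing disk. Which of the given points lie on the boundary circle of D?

Q, T, U

The minimum enclosing circle of a finite set is fixed by two of the points (as a diameter) or three (as a circumcircle).
The minimum enclosing circle is determined by three boundary points: Q, T, U.
Their circumcentre is (35/18, -0.5) with r² = 5945/162.
The farthest remaining point R is at distance² 4001/162 ≤ 5945/162.
The points at distance exactly r from the centre are Q, T, U — 3 points.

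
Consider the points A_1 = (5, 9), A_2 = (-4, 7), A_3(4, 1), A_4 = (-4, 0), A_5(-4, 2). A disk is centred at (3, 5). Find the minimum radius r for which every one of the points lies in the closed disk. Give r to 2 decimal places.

The required radius is the distance from (3, 5) to the farthest point.
Squared distances: 20, 53, 17, 74, 58.
Maximum is 74, attained at A_4.
r = √74 ≈ 8.60.

8.60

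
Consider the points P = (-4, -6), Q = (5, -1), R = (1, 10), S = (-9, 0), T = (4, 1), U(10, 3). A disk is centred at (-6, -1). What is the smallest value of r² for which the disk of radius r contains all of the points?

272

The required radius is the distance from (-6, -1) to the farthest point.
Squared distances: 29, 121, 170, 10, 104, 272.
Maximum is 272, attained at U.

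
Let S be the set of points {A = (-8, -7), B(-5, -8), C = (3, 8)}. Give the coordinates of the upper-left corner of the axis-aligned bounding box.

(-8, 8)

x-range [-8, 3], y-range [-8, 8].
The upper-left corner is (-8, 8).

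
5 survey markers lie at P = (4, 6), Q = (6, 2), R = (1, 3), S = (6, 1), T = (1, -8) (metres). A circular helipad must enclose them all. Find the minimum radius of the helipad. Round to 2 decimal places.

The minimum enclosing circle of a finite set is fixed by two of the points (as a diameter) or three (as a circumcircle).
The farthest pair is P–T with squared distance 205. The circle on this segment as diameter has centre (2.5, -1) and r² = 205/4 = 51.25.
Check Q: distance² to centre = 21.25 ≤ 51.25, so it lies inside.
All remaining points lie in this disk, and no smaller disk contains both endpoints, so this is the minimum enclosing circle.
r = √(51.25) ≈ 7.16.

7.16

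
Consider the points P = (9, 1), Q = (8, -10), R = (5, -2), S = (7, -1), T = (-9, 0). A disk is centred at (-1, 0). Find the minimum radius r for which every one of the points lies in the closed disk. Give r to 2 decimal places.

13.45

The required radius is the distance from (-1, 0) to the farthest point.
Squared distances: 101, 181, 40, 65, 64.
Maximum is 181, attained at Q.
r = √181 ≈ 13.45.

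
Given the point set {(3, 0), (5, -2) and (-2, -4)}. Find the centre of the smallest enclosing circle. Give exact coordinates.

(1.5, -3)

Call the three points A, B, C in the order given.
Side lengths²: AB² = 8, AC² = 41, BC² = 53.
Since BC² = 53 ≥ 41 + 8 = 49, the angle opposite BC is not acute, so the smallest enclosing circle has BC as diameter.
Centre = midpoint of BC = (1.5, -3), r² = 53/4 = 13.25.
Centre = (1.5, -3).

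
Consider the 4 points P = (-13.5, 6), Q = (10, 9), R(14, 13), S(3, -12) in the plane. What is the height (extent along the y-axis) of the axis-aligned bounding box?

max y = 13, min y = -12, so height = 25.

25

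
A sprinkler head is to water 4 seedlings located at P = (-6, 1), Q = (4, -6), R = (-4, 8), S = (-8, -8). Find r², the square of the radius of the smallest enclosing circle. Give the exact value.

The minimum enclosing circle is determined by three boundary points: Q, R, S.
Their circumcentre is (-70/23, -17/23) with r² = 40885/529.
The farthest remaining point P is at distance² 6224/529 ≤ 40885/529.

40885/529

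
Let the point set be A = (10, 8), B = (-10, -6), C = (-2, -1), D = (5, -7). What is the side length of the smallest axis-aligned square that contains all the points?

The bounding box has width 20 and height 15.
An axis-aligned square enclosing the set must have side ≥ max(width, height).
So the minimum side is max(20, 15) = 20.

20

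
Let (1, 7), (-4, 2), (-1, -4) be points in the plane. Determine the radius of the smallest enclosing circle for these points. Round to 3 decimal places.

5.590

Call the three points A, B, C in the order given.
Side lengths²: AB² = 50, AC² = 125, BC² = 45.
Since AC² = 125 ≥ 50 + 45 = 95, the angle opposite AC is not acute, so the smallest enclosing circle has AC as diameter.
Centre = midpoint of AC = (0, 1.5), r² = 125/4 = 31.25.
r = √(31.25) ≈ 5.590.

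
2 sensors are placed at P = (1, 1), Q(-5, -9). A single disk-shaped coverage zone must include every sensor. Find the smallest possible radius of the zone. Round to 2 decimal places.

5.83

The smallest circle enclosing two points has them as diameter endpoints.
Centre = midpoint = (-2, -4); r² = |PQ|²/4 = 136/4 = 34.
r = √34 ≈ 5.83.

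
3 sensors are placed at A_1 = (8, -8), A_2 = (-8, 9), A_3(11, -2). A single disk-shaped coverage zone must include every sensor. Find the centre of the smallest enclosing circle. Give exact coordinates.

(0, 0.5)

Side lengths²: A_1A_2² = 545, A_1A_3² = 45, A_2A_3² = 482.
Since A_1A_2² = 545 ≥ 482 + 45 = 527, the angle opposite A_1A_2 is not acute, so the smallest enclosing circle has A_1A_2 as diameter.
Centre = midpoint of A_1A_2 = (0, 0.5), r² = 545/4 = 136.25.
Centre = (0, 0.5).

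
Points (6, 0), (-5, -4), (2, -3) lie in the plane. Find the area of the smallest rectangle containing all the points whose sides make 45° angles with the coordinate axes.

52.5

In coordinates u = x + y, v = x − y the rectangle is axis-aligned; the map (x,y)→(u,v) scales areas by 2.
u-values: 6, -9, -1; range = 6 − (-9) = 15.
v-values: 6, -1, 5; range = 6 − (-1) = 7.
Area = (15 × 7) / 2 = 52.5.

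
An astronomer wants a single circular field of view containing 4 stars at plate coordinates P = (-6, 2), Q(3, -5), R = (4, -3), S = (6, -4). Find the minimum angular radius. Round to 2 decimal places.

The minimum enclosing circle of a finite set is fixed by two of the points (as a diameter) or three (as a circumcircle).
The farthest pair is P–S with squared distance 180. The circle on this segment as diameter has centre (0, -1) and r² = 180/4 = 45.
Check Q: distance² to centre = 25 ≤ 45, so it lies inside.
All remaining points lie in this disk, and no smaller disk contains both endpoints, so this is the minimum enclosing circle.
r = √45 ≈ 6.71.

6.71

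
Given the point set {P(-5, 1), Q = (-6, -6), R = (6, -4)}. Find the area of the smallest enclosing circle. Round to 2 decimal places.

Side lengths²: PQ² = 50, PR² = 146, QR² = 148.
Since QR² = 148 < 146 + 50 = 196, the triangle is acute, so the smallest enclosing circle is the circumcircle.
Circumcentre = (-12/41, -133/41), r² = 67525/1681.
Area = π·r² = π·67525/1681 ≈ 126.20.

126.20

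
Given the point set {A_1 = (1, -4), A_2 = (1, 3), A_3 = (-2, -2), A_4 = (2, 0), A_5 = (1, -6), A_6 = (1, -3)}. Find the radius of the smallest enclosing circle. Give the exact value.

The farthest pair is A_2–A_5 with squared distance 81. The circle on this segment as diameter has centre (1, -1.5) and r² = 81/4 = 20.25.
Check A_1: distance² to centre = 6.25 ≤ 20.25, so it lies inside.
All remaining points lie in this disk, and no smaller disk contains both endpoints, so this is the minimum enclosing circle.
r = √(20.25) = 4.5.

4.5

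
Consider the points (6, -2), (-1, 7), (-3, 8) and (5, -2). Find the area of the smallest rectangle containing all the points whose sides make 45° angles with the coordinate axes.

28.5

In coordinates u = x + y, v = x − y the rectangle is axis-aligned; the map (x,y)→(u,v) scales areas by 2.
u-values: 4, 6, 5, 3; range = 6 − 3 = 3.
v-values: 8, -8, -11, 7; range = 8 − (-11) = 19.
Area = (3 × 19) / 2 = 28.5.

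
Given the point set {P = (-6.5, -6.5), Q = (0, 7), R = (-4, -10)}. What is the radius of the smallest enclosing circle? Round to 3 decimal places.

Side lengths²: PQ² = 224.5, PR² = 18.5, QR² = 305.
Since QR² = 305 ≥ 224.5 + 18.5 = 243, the angle opposite QR is not acute, so the smallest enclosing circle has QR as diameter.
Centre = midpoint of QR = (-2, -1.5), r² = 305/4 = 76.25.
r = √(76.25) ≈ 8.732.

8.732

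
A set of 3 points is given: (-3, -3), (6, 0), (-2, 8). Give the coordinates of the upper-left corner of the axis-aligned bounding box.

x-range [-3, 6], y-range [-3, 8].
The upper-left corner is (-3, 8).

(-3, 8)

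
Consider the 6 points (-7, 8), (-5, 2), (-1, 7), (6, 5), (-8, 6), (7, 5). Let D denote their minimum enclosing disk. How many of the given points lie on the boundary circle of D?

By Welzl's lemma the MEC is supported by two points (diametrically opposite) or three points (on a circumcircle).
The farthest pair is (-8, 6)–(7, 5) with squared distance 226. The circle on this segment as diameter has centre (-0.5, 5.5) and r² = 226/4 = 56.5.
Check (-7, 8): distance² to centre = 48.5 ≤ 56.5, so it lies inside.
All remaining points lie in this disk, and no smaller disk contains both endpoints, so this is the minimum enclosing circle.
The points at distance exactly r from the centre are (-8, 6), (7, 5) — 2 points.

2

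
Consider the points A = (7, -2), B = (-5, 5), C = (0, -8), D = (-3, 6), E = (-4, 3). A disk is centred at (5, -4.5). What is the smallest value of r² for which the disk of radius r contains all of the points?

The required radius is the distance from (5, -4.5) to the farthest point.
Squared distances: 10.25, 190.25, 37.25, 174.25, 137.25.
Maximum is 190.25, attained at B.

190.25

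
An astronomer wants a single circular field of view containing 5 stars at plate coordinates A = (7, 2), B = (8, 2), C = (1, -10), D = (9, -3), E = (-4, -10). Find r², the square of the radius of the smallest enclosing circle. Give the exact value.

The minimum enclosing circle of a finite set is fixed by two of the points (as a diameter) or three (as a circumcircle).
The farthest pair is B–E with squared distance 288. The circle on this segment as diameter has centre (2, -4) and r² = 288/4 = 72.
Check A: distance² to centre = 61 ≤ 72, so it lies inside.
All remaining points lie in this disk, and no smaller disk contains both endpoints, so this is the minimum enclosing circle.

72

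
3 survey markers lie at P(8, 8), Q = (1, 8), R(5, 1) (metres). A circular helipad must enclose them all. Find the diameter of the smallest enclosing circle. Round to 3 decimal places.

8.771

Side lengths²: PQ² = 49, PR² = 58, QR² = 65.
Since QR² = 65 < 58 + 49 = 107, the triangle is acute, so the smallest enclosing circle is the circumcircle.
Circumcentre = (4.5, 75/14), r² = 1885/98.
Diameter = 2r = 2√(1885/98) ≈ 8.771.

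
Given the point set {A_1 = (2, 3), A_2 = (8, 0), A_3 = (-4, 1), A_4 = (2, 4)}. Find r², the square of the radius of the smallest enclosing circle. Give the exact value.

A smallest enclosing disk is always determined by at most three of the input points on its boundary.
The farthest pair is A_2–A_3 with squared distance 145. The circle on this segment as diameter has centre (2, 0.5) and r² = 145/4 = 36.25.
Check A_1: distance² to centre = 6.25 ≤ 36.25, so it lies inside.
All remaining points lie in this disk, and no smaller disk contains both endpoints, so this is the minimum enclosing circle.

36.25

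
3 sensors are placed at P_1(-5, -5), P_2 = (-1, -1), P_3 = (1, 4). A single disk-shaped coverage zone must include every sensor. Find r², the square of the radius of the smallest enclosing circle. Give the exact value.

29.25

Side lengths²: P_1P_2² = 32, P_1P_3² = 117, P_2P_3² = 29.
Since P_1P_3² = 117 ≥ 32 + 29 = 61, the angle opposite P_1P_3 is not acute, so the smallest enclosing circle has P_1P_3 as diameter.
Centre = midpoint of P_1P_3 = (-2, -0.5), r² = 117/4 = 29.25.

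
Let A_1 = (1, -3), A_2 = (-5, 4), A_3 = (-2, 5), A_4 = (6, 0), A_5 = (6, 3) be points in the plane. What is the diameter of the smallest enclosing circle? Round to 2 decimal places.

11.70

A smallest enclosing disk is always determined by at most three of the input points on its boundary.
The farthest pair is A_2–A_4 with squared distance 137. The circle on this segment as diameter has centre (0.5, 2) and r² = 137/4 = 34.25.
Check A_1: distance² to centre = 25.25 ≤ 34.25, so it lies inside.
All remaining points lie in this disk, and no smaller disk contains both endpoints, so this is the minimum enclosing circle.
Diameter = 2r = 2√(34.25) ≈ 11.70.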